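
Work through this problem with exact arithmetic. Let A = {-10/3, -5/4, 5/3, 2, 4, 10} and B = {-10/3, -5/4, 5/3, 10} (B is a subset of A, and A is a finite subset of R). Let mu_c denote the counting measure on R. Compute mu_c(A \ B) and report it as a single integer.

Counting measure assigns mu_c(E) = |E| (number of elements) when E is finite. For B subset A, A \ B is the set of elements of A not in B, so |A \ B| = |A| - |B|.
|A| = 6, |B| = 4, so mu_c(A \ B) = 6 - 4 = 2.

2


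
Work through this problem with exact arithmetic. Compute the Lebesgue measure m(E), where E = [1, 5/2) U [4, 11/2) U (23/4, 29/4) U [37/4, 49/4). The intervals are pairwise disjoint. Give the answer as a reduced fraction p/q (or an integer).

For pairwise disjoint intervals, m(union_i I_i) = sum_i m(I_i),
and m is invariant under swapping open/closed endpoints (single points have measure 0).
So m(E) = sum_i (b_i - a_i).
  I_1 has length 5/2 - 1 = 3/2.
  I_2 has length 11/2 - 4 = 3/2.
  I_3 has length 29/4 - 23/4 = 3/2.
  I_4 has length 49/4 - 37/4 = 3.
Summing:
  m(E) = 3/2 + 3/2 + 3/2 + 3 = 15/2.

15/2


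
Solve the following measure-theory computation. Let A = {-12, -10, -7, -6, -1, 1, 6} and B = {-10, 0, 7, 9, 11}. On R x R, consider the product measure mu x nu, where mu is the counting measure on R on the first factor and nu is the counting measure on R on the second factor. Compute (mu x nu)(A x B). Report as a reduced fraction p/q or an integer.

For a measurable rectangle A x B, the product measure satisfies
  (mu x nu)(A x B) = mu(A) * nu(B).
  mu(A) = 7.
  nu(B) = 5.
  (mu x nu)(A x B) = 7 * 5 = 35.

35


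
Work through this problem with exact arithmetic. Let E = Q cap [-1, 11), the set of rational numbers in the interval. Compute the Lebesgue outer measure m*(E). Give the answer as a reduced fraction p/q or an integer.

The set Q cap [-1, 11) is countable (a subset of the countable set Q). Lebesgue outer measure of any countable set is 0: each singleton {q} has m*({q}) = 0, and by countable subadditivity m*(union_k {q_k}) <= sum_k m*({q_k}) = sum_k 0 = 0. The reverse inequality m*(E) >= 0 is automatic. So m*(Q cap [-1, 11)) = 0.

0


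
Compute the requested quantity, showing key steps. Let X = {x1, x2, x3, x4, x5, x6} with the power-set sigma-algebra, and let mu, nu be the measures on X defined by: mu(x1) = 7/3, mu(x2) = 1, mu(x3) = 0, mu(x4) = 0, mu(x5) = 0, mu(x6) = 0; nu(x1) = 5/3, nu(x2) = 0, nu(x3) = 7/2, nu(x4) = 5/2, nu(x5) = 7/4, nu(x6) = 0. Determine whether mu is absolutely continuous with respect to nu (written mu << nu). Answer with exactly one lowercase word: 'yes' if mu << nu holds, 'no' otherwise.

mu << nu means: every nu-null measurable set is also mu-null; equivalently, for every atom x, if nu({x}) = 0 then mu({x}) = 0.
Checking each atom:
  x1: nu = 5/3 > 0 -> no constraint.
  x2: nu = 0, mu = 1 > 0 -> violates mu << nu.
  x3: nu = 7/2 > 0 -> no constraint.
  x4: nu = 5/2 > 0 -> no constraint.
  x5: nu = 7/4 > 0 -> no constraint.
  x6: nu = 0, mu = 0 -> consistent with mu << nu.
The atom(s) x2 violate the condition (nu = 0 but mu > 0). Therefore mu is NOT absolutely continuous w.r.t. nu.

no


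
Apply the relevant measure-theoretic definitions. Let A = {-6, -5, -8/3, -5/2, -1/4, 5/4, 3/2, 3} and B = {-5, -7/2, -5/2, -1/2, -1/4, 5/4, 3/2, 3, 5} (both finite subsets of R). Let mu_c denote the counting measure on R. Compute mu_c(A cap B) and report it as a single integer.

Counting measure on a finite set equals cardinality. mu_c(A cap B) = |A cap B| (elements appearing in both).
Enumerating the elements of A that also lie in B gives 6 element(s).
So mu_c(A cap B) = 6.

6


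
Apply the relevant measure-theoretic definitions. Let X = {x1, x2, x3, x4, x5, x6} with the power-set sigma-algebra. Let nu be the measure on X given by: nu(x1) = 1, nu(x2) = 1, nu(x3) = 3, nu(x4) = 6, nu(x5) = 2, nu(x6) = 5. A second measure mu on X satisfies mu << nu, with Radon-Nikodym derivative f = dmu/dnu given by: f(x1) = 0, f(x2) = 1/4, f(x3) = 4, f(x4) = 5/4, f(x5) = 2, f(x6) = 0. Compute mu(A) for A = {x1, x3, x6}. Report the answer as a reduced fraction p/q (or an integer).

By the defining property of the Radon-Nikodym derivative, for every measurable set A,
  mu(A) = integral_A f dnu.
Since nu is a discrete measure concentrated on the atoms of X, the integral over A reduces to the sum
  mu(A) = sum_{x in A} f(x) * nu({x}).
Computing each term:
  x1: f(x1) * nu(x1) = 0 * 1 = 0.
  x3: f(x3) * nu(x3) = 4 * 3 = 12.
  x6: f(x6) * nu(x6) = 0 * 5 = 0.
Summing: mu(A) = 0 + 12 + 0 = 12.

12


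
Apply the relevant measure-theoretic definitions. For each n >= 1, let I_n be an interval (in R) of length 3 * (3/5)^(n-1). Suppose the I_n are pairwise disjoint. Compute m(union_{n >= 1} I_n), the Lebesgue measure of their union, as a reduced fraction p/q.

By countable additivity of the Lebesgue measure on pairwise disjoint measurable sets,
  m(union_{n >= 1} I_n) = sum_{n >= 1} m(I_n) = sum_{n >= 1} a * r^(n-1),
  with a = 3 and r = 3/5.
Since 0 < r = 3/5 < 1, the geometric series converges:
  sum_{n >= 1} a * r^(n-1) = a / (1 - r).
  = 3 / (1 - 3/5)
  = 3 / (2/5)
  = 15/2.

15/2


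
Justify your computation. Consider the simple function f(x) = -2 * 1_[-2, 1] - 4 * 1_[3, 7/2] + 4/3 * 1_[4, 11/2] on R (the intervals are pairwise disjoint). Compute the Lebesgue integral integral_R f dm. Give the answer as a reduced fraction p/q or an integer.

For a simple function f = sum_i c_i * 1_{A_i} with disjoint A_i,
  integral f dm = sum_i c_i * m(A_i).
Lengths of the A_i:
  m(A_1) = 1 - (-2) = 3.
  m(A_2) = 7/2 - 3 = 1/2.
  m(A_3) = 11/2 - 4 = 3/2.
Contributions c_i * m(A_i):
  (-2) * (3) = -6.
  (-4) * (1/2) = -2.
  (4/3) * (3/2) = 2.
Total: -6 - 2 + 2 = -6.

-6


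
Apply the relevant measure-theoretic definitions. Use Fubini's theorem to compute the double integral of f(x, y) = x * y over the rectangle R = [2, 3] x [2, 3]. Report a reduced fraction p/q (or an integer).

f(x, y) is a tensor product of a function of x and a function of y, and both factors are bounded continuous (hence Lebesgue integrable) on the rectangle, so Fubini's theorem applies:
  integral_R f d(m x m) = (integral_a1^b1 x dx) * (integral_a2^b2 y dy).
Inner integral in x: integral_{2}^{3} x dx = (3^2 - 2^2)/2
  = 5/2.
Inner integral in y: integral_{2}^{3} y dy = (3^2 - 2^2)/2
  = 5/2.
Product: (5/2) * (5/2) = 25/4.

25/4


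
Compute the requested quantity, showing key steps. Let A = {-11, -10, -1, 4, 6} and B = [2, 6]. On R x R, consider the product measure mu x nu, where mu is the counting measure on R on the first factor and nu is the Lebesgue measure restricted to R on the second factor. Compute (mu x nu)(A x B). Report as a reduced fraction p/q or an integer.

For a measurable rectangle A x B, the product measure satisfies
  (mu x nu)(A x B) = mu(A) * nu(B).
  mu(A) = 5.
  nu(B) = 4.
  (mu x nu)(A x B) = 5 * 4 = 20.

20


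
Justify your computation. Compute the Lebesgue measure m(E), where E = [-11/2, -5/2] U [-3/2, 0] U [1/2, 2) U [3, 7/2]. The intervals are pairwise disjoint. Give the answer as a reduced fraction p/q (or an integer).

For pairwise disjoint intervals, m(union_i I_i) = sum_i m(I_i),
and m is invariant under swapping open/closed endpoints (single points have measure 0).
So m(E) = sum_i (b_i - a_i).
  I_1 has length -5/2 - (-11/2) = 3.
  I_2 has length 0 - (-3/2) = 3/2.
  I_3 has length 2 - 1/2 = 3/2.
  I_4 has length 7/2 - 3 = 1/2.
Summing:
  m(E) = 3 + 3/2 + 3/2 + 1/2 = 13/2.

13/2


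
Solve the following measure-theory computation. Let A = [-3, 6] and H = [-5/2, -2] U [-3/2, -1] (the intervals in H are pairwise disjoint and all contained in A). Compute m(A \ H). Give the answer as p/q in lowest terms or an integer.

The ambient interval has length m(A) = 6 - (-3) = 9.
Since the holes are disjoint and sit inside A, by finite additivity
  m(H) = sum_i (b_i - a_i), and m(A \ H) = m(A) - m(H).
Computing the hole measures:
  m(H_1) = -2 - (-5/2) = 1/2.
  m(H_2) = -1 - (-3/2) = 1/2.
Summed: m(H) = 1/2 + 1/2 = 1.
So m(A \ H) = 9 - 1 = 8.

8


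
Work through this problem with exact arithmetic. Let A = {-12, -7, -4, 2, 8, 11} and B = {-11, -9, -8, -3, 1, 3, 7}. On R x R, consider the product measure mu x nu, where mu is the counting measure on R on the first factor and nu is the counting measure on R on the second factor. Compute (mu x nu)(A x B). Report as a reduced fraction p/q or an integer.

For a measurable rectangle A x B, the product measure satisfies
  (mu x nu)(A x B) = mu(A) * nu(B).
  mu(A) = 6.
  nu(B) = 7.
  (mu x nu)(A x B) = 6 * 7 = 42.

42


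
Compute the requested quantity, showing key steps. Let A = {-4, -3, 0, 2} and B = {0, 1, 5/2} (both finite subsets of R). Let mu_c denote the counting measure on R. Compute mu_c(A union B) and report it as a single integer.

Counting measure on a finite set equals cardinality. By inclusion-exclusion, |A union B| = |A| + |B| - |A cap B|.
|A| = 4, |B| = 3, |A cap B| = 1.
So mu_c(A union B) = 4 + 3 - 1 = 6.

6


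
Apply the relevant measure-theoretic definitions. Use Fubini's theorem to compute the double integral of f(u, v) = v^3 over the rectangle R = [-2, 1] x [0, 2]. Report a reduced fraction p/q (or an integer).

f(u, v) is a tensor product of a function of u and a function of v, and both factors are bounded continuous (hence Lebesgue integrable) on the rectangle, so Fubini's theorem applies:
  integral_R f d(m x m) = (integral_a1^b1 1 du) * (integral_a2^b2 v^3 dv).
Inner integral in u: integral_{-2}^{1} 1 du = (1^1 - (-2)^1)/1
  = 3.
Inner integral in v: integral_{0}^{2} v^3 dv = (2^4 - 0^4)/4
  = 4.
Product: (3) * (4) = 12.

12


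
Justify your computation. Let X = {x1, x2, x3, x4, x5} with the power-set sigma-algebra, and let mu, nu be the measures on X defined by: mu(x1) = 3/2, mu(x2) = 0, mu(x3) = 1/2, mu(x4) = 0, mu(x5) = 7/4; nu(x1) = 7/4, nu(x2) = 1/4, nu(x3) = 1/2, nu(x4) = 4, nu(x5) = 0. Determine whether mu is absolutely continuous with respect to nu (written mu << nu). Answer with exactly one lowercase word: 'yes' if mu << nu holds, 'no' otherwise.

mu << nu means: every nu-null measurable set is also mu-null; equivalently, for every atom x, if nu({x}) = 0 then mu({x}) = 0.
Checking each atom:
  x1: nu = 7/4 > 0 -> no constraint.
  x2: nu = 1/4 > 0 -> no constraint.
  x3: nu = 1/2 > 0 -> no constraint.
  x4: nu = 4 > 0 -> no constraint.
  x5: nu = 0, mu = 7/4 > 0 -> violates mu << nu.
The atom(s) x5 violate the condition (nu = 0 but mu > 0). Therefore mu is NOT absolutely continuous w.r.t. nu.

no


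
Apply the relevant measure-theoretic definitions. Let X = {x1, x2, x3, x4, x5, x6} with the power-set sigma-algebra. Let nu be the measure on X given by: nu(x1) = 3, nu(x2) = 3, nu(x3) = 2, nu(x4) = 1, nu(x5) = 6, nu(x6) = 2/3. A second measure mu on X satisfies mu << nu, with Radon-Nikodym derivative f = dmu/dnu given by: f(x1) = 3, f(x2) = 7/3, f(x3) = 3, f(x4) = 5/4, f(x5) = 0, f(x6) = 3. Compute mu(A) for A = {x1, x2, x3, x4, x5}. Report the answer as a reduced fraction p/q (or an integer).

By the defining property of the Radon-Nikodym derivative, for every measurable set A,
  mu(A) = integral_A f dnu.
Since nu is a discrete measure concentrated on the atoms of X, the integral over A reduces to the sum
  mu(A) = sum_{x in A} f(x) * nu({x}).
Computing each term:
  x1: f(x1) * nu(x1) = 3 * 3 = 9.
  x2: f(x2) * nu(x2) = 7/3 * 3 = 7.
  x3: f(x3) * nu(x3) = 3 * 2 = 6.
  x4: f(x4) * nu(x4) = 5/4 * 1 = 5/4.
  x5: f(x5) * nu(x5) = 0 * 6 = 0.
Summing: mu(A) = 9 + 7 + 6 + 5/4 + 0 = 93/4.

93/4


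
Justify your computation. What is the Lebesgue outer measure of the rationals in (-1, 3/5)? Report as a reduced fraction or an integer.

E = Q cap (-1, 3/5) is a subset of Q, which is countable. Enumerate Q = {q_1, q_2, ...}; for any eps > 0, cover q_k by the open interval (q_k - eps/2^(k+1), q_k + eps/2^(k+1)), of length eps/2^k. The total cover length is sum_{k>=1} eps/2^k = eps. Hence m*(E) <= m*(Q) <= eps for every eps > 0, and since outer measure is non-negative, m*(E) = 0.

0


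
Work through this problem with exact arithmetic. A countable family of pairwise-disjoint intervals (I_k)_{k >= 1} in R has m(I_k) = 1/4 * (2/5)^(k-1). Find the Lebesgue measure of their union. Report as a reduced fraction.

By countable additivity of the Lebesgue measure on pairwise disjoint measurable sets,
  m(union_{k >= 1} I_k) = sum_{k >= 1} m(I_k) = sum_{k >= 1} a * r^(k-1),
  with a = 1/4 and r = 2/5.
Since 0 < r = 2/5 < 1, the geometric series converges:
  sum_{k >= 1} a * r^(k-1) = a / (1 - r).
  = 1/4 / (1 - 2/5)
  = 1/4 / (3/5)
  = 5/12.

5/12


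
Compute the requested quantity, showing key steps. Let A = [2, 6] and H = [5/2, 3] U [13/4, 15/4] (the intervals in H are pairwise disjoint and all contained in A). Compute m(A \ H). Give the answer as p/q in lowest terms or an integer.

The ambient interval has length m(A) = 6 - 2 = 4.
Since the holes are disjoint and sit inside A, by finite additivity
  m(H) = sum_i (b_i - a_i), and m(A \ H) = m(A) - m(H).
Computing the hole measures:
  m(H_1) = 3 - 5/2 = 1/2.
  m(H_2) = 15/4 - 13/4 = 1/2.
Summed: m(H) = 1/2 + 1/2 = 1.
So m(A \ H) = 4 - 1 = 3.

3


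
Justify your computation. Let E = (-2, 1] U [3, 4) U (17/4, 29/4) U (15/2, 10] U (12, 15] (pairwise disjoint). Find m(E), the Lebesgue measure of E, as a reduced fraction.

For pairwise disjoint intervals, m(union_i I_i) = sum_i m(I_i),
and m is invariant under swapping open/closed endpoints (single points have measure 0).
So m(E) = sum_i (b_i - a_i).
  I_1 has length 1 - (-2) = 3.
  I_2 has length 4 - 3 = 1.
  I_3 has length 29/4 - 17/4 = 3.
  I_4 has length 10 - 15/2 = 5/2.
  I_5 has length 15 - 12 = 3.
Summing:
  m(E) = 3 + 1 + 3 + 5/2 + 3 = 25/2.

25/2


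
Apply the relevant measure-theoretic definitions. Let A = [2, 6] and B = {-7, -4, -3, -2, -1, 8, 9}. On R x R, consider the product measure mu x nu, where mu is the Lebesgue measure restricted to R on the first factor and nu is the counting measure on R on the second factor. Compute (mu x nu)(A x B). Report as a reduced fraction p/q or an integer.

For a measurable rectangle A x B, the product measure satisfies
  (mu x nu)(A x B) = mu(A) * nu(B).
  mu(A) = 4.
  nu(B) = 7.
  (mu x nu)(A x B) = 4 * 7 = 28.

28


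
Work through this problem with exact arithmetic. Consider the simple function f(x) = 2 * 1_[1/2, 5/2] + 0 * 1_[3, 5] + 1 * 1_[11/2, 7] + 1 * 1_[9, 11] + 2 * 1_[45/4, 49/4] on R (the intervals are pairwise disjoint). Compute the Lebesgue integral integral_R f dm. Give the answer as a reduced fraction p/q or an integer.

For a simple function f = sum_i c_i * 1_{A_i} with disjoint A_i,
  integral f dm = sum_i c_i * m(A_i).
Lengths of the A_i:
  m(A_1) = 5/2 - 1/2 = 2.
  m(A_2) = 5 - 3 = 2.
  m(A_3) = 7 - 11/2 = 3/2.
  m(A_4) = 11 - 9 = 2.
  m(A_5) = 49/4 - 45/4 = 1.
Contributions c_i * m(A_i):
  (2) * (2) = 4.
  (0) * (2) = 0.
  (1) * (3/2) = 3/2.
  (1) * (2) = 2.
  (2) * (1) = 2.
Total: 4 + 0 + 3/2 + 2 + 2 = 19/2.

19/2


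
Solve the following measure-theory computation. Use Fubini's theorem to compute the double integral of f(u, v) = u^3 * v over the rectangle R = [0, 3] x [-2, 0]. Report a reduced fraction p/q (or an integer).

f(u, v) is a tensor product of a function of u and a function of v, and both factors are bounded continuous (hence Lebesgue integrable) on the rectangle, so Fubini's theorem applies:
  integral_R f d(m x m) = (integral_a1^b1 u^3 du) * (integral_a2^b2 v dv).
Inner integral in u: integral_{0}^{3} u^3 du = (3^4 - 0^4)/4
  = 81/4.
Inner integral in v: integral_{-2}^{0} v dv = (0^2 - (-2)^2)/2
  = -2.
Product: (81/4) * (-2) = -81/2.

-81/2


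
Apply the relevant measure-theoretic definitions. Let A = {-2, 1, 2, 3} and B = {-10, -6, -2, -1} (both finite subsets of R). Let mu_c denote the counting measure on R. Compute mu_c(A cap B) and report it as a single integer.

Counting measure on a finite set equals cardinality. mu_c(A cap B) = |A cap B| (elements appearing in both).
Enumerating the elements of A that also lie in B gives 1 element(s).
So mu_c(A cap B) = 1.

1


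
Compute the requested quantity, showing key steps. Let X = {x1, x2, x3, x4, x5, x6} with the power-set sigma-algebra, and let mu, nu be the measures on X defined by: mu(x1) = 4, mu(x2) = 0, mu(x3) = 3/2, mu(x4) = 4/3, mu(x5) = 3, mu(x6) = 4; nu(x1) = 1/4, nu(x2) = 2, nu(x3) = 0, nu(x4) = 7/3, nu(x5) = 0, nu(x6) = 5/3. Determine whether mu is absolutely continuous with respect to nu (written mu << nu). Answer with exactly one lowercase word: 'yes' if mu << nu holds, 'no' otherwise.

mu << nu means: every nu-null measurable set is also mu-null; equivalently, for every atom x, if nu({x}) = 0 then mu({x}) = 0.
Checking each atom:
  x1: nu = 1/4 > 0 -> no constraint.
  x2: nu = 2 > 0 -> no constraint.
  x3: nu = 0, mu = 3/2 > 0 -> violates mu << nu.
  x4: nu = 7/3 > 0 -> no constraint.
  x5: nu = 0, mu = 3 > 0 -> violates mu << nu.
  x6: nu = 5/3 > 0 -> no constraint.
The atom(s) x3, x5 violate the condition (nu = 0 but mu > 0). Therefore mu is NOT absolutely continuous w.r.t. nu.

no


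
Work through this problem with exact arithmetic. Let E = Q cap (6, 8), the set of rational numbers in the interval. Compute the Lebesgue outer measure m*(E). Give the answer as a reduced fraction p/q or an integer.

E = Q cap (6, 8) is a subset of Q, which is countable. Enumerate Q = {q_1, q_2, ...}; for any eps > 0, cover q_k by the open interval (q_k - eps/2^(k+1), q_k + eps/2^(k+1)), of length eps/2^k. The total cover length is sum_{k>=1} eps/2^k = eps. Hence m*(E) <= m*(Q) <= eps for every eps > 0, and since outer measure is non-negative, m*(E) = 0.

0


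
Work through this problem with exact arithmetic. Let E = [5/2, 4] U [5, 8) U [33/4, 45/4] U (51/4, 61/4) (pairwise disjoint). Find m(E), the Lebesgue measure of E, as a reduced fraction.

For pairwise disjoint intervals, m(union_i I_i) = sum_i m(I_i),
and m is invariant under swapping open/closed endpoints (single points have measure 0).
So m(E) = sum_i (b_i - a_i).
  I_1 has length 4 - 5/2 = 3/2.
  I_2 has length 8 - 5 = 3.
  I_3 has length 45/4 - 33/4 = 3.
  I_4 has length 61/4 - 51/4 = 5/2.
Summing:
  m(E) = 3/2 + 3 + 3 + 5/2 = 10.

10


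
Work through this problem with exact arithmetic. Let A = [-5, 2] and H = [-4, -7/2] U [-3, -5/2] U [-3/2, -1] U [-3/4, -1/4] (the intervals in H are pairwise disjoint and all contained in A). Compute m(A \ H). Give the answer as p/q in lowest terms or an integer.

The ambient interval has length m(A) = 2 - (-5) = 7.
Since the holes are disjoint and sit inside A, by finite additivity
  m(H) = sum_i (b_i - a_i), and m(A \ H) = m(A) - m(H).
Computing the hole measures:
  m(H_1) = -7/2 - (-4) = 1/2.
  m(H_2) = -5/2 - (-3) = 1/2.
  m(H_3) = -1 - (-3/2) = 1/2.
  m(H_4) = -1/4 - (-3/4) = 1/2.
Summed: m(H) = 1/2 + 1/2 + 1/2 + 1/2 = 2.
So m(A \ H) = 7 - 2 = 5.

5


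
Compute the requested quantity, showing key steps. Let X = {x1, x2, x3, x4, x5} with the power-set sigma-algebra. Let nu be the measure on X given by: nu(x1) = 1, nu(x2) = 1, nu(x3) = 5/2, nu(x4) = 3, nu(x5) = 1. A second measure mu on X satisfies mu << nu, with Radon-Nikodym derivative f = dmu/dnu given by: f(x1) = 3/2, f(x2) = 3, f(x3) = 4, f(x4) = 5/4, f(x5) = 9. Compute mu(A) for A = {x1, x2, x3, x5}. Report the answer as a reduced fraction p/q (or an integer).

By the defining property of the Radon-Nikodym derivative, for every measurable set A,
  mu(A) = integral_A f dnu.
Since nu is a discrete measure concentrated on the atoms of X, the integral over A reduces to the sum
  mu(A) = sum_{x in A} f(x) * nu({x}).
Computing each term:
  x1: f(x1) * nu(x1) = 3/2 * 1 = 3/2.
  x2: f(x2) * nu(x2) = 3 * 1 = 3.
  x3: f(x3) * nu(x3) = 4 * 5/2 = 10.
  x5: f(x5) * nu(x5) = 9 * 1 = 9.
Summing: mu(A) = 3/2 + 3 + 10 + 9 = 47/2.

47/2


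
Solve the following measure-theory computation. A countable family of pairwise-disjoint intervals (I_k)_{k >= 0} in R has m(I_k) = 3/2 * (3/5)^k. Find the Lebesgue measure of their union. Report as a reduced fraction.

By countable additivity of the Lebesgue measure on pairwise disjoint measurable sets,
  m(union_{k >= 0} I_k) = sum_{k >= 0} m(I_k) = sum_{k >= 0} a * r^k,
  with a = 3/2 and r = 3/5.
Since 0 < r = 3/5 < 1, the geometric series converges:
  sum_{k >= 0} a * r^k = a / (1 - r).
  = 3/2 / (1 - 3/5)
  = 3/2 / (2/5)
  = 15/4.

15/4


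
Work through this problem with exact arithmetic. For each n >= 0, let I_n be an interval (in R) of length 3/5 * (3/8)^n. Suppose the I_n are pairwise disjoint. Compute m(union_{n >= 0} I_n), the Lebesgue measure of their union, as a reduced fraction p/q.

By countable additivity of the Lebesgue measure on pairwise disjoint measurable sets,
  m(union_{n >= 0} I_n) = sum_{n >= 0} m(I_n) = sum_{n >= 0} a * r^n,
  with a = 3/5 and r = 3/8.
Since 0 < r = 3/8 < 1, the geometric series converges:
  sum_{n >= 0} a * r^n = a / (1 - r).
  = 3/5 / (1 - 3/8)
  = 3/5 / (5/8)
  = 24/25.

24/25


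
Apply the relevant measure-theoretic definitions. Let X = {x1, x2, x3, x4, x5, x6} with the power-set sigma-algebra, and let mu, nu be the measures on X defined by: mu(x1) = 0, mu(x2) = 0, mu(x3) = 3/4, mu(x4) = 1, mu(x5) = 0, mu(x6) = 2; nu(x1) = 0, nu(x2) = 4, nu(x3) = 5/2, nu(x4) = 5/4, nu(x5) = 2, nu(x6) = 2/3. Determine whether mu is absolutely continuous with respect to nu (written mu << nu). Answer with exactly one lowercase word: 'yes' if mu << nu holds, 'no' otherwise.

mu << nu means: every nu-null measurable set is also mu-null; equivalently, for every atom x, if nu({x}) = 0 then mu({x}) = 0.
Checking each atom:
  x1: nu = 0, mu = 0 -> consistent with mu << nu.
  x2: nu = 4 > 0 -> no constraint.
  x3: nu = 5/2 > 0 -> no constraint.
  x4: nu = 5/4 > 0 -> no constraint.
  x5: nu = 2 > 0 -> no constraint.
  x6: nu = 2/3 > 0 -> no constraint.
No atom violates the condition. Therefore mu << nu.

yes


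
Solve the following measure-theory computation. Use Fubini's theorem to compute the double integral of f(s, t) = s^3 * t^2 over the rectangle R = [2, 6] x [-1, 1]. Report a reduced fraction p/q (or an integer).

f(s, t) is a tensor product of a function of s and a function of t, and both factors are bounded continuous (hence Lebesgue integrable) on the rectangle, so Fubini's theorem applies:
  integral_R f d(m x m) = (integral_a1^b1 s^3 ds) * (integral_a2^b2 t^2 dt).
Inner integral in s: integral_{2}^{6} s^3 ds = (6^4 - 2^4)/4
  = 320.
Inner integral in t: integral_{-1}^{1} t^2 dt = (1^3 - (-1)^3)/3
  = 2/3.
Product: (320) * (2/3) = 640/3.

640/3


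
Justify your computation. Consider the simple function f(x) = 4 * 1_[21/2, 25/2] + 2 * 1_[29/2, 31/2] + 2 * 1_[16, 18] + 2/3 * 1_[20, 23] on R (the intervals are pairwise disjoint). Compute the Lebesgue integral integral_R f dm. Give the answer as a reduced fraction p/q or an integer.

For a simple function f = sum_i c_i * 1_{A_i} with disjoint A_i,
  integral f dm = sum_i c_i * m(A_i).
Lengths of the A_i:
  m(A_1) = 25/2 - 21/2 = 2.
  m(A_2) = 31/2 - 29/2 = 1.
  m(A_3) = 18 - 16 = 2.
  m(A_4) = 23 - 20 = 3.
Contributions c_i * m(A_i):
  (4) * (2) = 8.
  (2) * (1) = 2.
  (2) * (2) = 4.
  (2/3) * (3) = 2.
Total: 8 + 2 + 4 + 2 = 16.

16


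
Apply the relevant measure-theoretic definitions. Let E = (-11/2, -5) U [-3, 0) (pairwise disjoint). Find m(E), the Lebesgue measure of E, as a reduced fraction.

For pairwise disjoint intervals, m(union_i I_i) = sum_i m(I_i),
and m is invariant under swapping open/closed endpoints (single points have measure 0).
So m(E) = sum_i (b_i - a_i).
  I_1 has length -5 - (-11/2) = 1/2.
  I_2 has length 0 - (-3) = 3.
Summing:
  m(E) = 1/2 + 3 = 7/2.

7/2


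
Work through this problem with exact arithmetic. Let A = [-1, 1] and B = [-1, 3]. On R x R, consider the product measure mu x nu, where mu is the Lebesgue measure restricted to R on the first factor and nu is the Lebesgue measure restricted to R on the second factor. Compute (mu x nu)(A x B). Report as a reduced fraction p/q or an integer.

For a measurable rectangle A x B, the product measure satisfies
  (mu x nu)(A x B) = mu(A) * nu(B).
  mu(A) = 2.
  nu(B) = 4.
  (mu x nu)(A x B) = 2 * 4 = 8.

8


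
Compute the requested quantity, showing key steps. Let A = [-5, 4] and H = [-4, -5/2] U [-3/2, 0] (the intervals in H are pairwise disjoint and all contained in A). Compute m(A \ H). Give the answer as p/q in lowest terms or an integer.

The ambient interval has length m(A) = 4 - (-5) = 9.
Since the holes are disjoint and sit inside A, by finite additivity
  m(H) = sum_i (b_i - a_i), and m(A \ H) = m(A) - m(H).
Computing the hole measures:
  m(H_1) = -5/2 - (-4) = 3/2.
  m(H_2) = 0 - (-3/2) = 3/2.
Summed: m(H) = 3/2 + 3/2 = 3.
So m(A \ H) = 9 - 3 = 6.

6


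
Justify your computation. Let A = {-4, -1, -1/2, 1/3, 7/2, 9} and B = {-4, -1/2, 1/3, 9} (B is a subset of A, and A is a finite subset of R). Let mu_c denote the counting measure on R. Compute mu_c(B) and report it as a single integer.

Counting measure assigns mu_c(E) = |E| (number of elements) when E is finite.
B has 4 element(s), so mu_c(B) = 4.

4


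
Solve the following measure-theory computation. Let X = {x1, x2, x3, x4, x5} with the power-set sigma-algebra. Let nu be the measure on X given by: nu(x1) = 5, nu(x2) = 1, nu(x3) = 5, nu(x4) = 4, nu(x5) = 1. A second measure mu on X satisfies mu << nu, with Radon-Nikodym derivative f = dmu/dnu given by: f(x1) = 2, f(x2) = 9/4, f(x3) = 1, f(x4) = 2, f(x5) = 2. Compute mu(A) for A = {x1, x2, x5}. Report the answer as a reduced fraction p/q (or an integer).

By the defining property of the Radon-Nikodym derivative, for every measurable set A,
  mu(A) = integral_A f dnu.
Since nu is a discrete measure concentrated on the atoms of X, the integral over A reduces to the sum
  mu(A) = sum_{x in A} f(x) * nu({x}).
Computing each term:
  x1: f(x1) * nu(x1) = 2 * 5 = 10.
  x2: f(x2) * nu(x2) = 9/4 * 1 = 9/4.
  x5: f(x5) * nu(x5) = 2 * 1 = 2.
Summing: mu(A) = 10 + 9/4 + 2 = 57/4.

57/4


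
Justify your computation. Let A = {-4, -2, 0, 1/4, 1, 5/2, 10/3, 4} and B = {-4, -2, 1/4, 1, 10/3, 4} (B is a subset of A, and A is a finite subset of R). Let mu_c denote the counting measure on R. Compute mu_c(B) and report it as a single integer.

Counting measure assigns mu_c(E) = |E| (number of elements) when E is finite.
B has 6 element(s), so mu_c(B) = 6.

6


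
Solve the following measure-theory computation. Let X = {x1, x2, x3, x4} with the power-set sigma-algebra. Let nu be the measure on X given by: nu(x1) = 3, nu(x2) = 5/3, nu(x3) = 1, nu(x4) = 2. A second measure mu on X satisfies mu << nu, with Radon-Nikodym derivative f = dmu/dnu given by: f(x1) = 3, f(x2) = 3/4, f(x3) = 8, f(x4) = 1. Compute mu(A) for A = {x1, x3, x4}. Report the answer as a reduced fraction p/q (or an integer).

By the defining property of the Radon-Nikodym derivative, for every measurable set A,
  mu(A) = integral_A f dnu.
Since nu is a discrete measure concentrated on the atoms of X, the integral over A reduces to the sum
  mu(A) = sum_{x in A} f(x) * nu({x}).
Computing each term:
  x1: f(x1) * nu(x1) = 3 * 3 = 9.
  x3: f(x3) * nu(x3) = 8 * 1 = 8.
  x4: f(x4) * nu(x4) = 1 * 2 = 2.
Summing: mu(A) = 9 + 8 + 2 = 19.

19


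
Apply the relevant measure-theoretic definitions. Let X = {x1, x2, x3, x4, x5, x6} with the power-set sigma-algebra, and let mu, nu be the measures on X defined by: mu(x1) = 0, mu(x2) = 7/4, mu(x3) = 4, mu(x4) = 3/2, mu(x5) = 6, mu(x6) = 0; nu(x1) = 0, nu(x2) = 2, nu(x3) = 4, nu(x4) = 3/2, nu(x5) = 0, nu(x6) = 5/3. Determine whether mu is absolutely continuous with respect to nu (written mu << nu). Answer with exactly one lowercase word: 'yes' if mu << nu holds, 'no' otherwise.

mu << nu means: every nu-null measurable set is also mu-null; equivalently, for every atom x, if nu({x}) = 0 then mu({x}) = 0.
Checking each atom:
  x1: nu = 0, mu = 0 -> consistent with mu << nu.
  x2: nu = 2 > 0 -> no constraint.
  x3: nu = 4 > 0 -> no constraint.
  x4: nu = 3/2 > 0 -> no constraint.
  x5: nu = 0, mu = 6 > 0 -> violates mu << nu.
  x6: nu = 5/3 > 0 -> no constraint.
The atom(s) x5 violate the condition (nu = 0 but mu > 0). Therefore mu is NOT absolutely continuous w.r.t. nu.

no


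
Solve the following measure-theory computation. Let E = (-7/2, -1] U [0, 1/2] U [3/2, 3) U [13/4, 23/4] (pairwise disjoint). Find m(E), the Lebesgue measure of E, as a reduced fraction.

For pairwise disjoint intervals, m(union_i I_i) = sum_i m(I_i),
and m is invariant under swapping open/closed endpoints (single points have measure 0).
So m(E) = sum_i (b_i - a_i).
  I_1 has length -1 - (-7/2) = 5/2.
  I_2 has length 1/2 - 0 = 1/2.
  I_3 has length 3 - 3/2 = 3/2.
  I_4 has length 23/4 - 13/4 = 5/2.
Summing:
  m(E) = 5/2 + 1/2 + 3/2 + 5/2 = 7.

7


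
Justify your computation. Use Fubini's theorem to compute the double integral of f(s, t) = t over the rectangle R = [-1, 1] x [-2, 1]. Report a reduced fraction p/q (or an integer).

f(s, t) is a tensor product of a function of s and a function of t, and both factors are bounded continuous (hence Lebesgue integrable) on the rectangle, so Fubini's theorem applies:
  integral_R f d(m x m) = (integral_a1^b1 1 ds) * (integral_a2^b2 t dt).
Inner integral in s: integral_{-1}^{1} 1 ds = (1^1 - (-1)^1)/1
  = 2.
Inner integral in t: integral_{-2}^{1} t dt = (1^2 - (-2)^2)/2
  = -3/2.
Product: (2) * (-3/2) = -3.

-3


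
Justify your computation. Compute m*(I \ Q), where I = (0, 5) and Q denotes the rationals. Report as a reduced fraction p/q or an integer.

The interval I = (0, 5) has m(I) = 5 - 0 = 5 (endpoints are measure-zero, so open/closed/half-open agree). Write I = (I cap Q) u (I \ Q). The rationals in I are countable, so m*(I cap Q) = 0 (cover each rational by intervals whose total length is arbitrarily small). By countable subadditivity m*(I) <= m*(I cap Q) + m*(I \ Q), hence m*(I \ Q) >= m(I) = 5. The reverse inequality m*(I \ Q) <= m*(I) = 5 is trivial since (I \ Q) is a subset of I. Therefore m*(I \ Q) = 5.

5


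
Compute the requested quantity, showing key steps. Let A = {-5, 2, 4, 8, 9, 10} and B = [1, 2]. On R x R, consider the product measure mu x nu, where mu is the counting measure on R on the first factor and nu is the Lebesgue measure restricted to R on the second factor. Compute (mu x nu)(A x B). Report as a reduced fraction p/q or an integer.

For a measurable rectangle A x B, the product measure satisfies
  (mu x nu)(A x B) = mu(A) * nu(B).
  mu(A) = 6.
  nu(B) = 1.
  (mu x nu)(A x B) = 6 * 1 = 6.

6


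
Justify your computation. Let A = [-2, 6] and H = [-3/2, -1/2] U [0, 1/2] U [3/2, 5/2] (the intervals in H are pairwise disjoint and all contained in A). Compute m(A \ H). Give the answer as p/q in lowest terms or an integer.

The ambient interval has length m(A) = 6 - (-2) = 8.
Since the holes are disjoint and sit inside A, by finite additivity
  m(H) = sum_i (b_i - a_i), and m(A \ H) = m(A) - m(H).
Computing the hole measures:
  m(H_1) = -1/2 - (-3/2) = 1.
  m(H_2) = 1/2 - 0 = 1/2.
  m(H_3) = 5/2 - 3/2 = 1.
Summed: m(H) = 1 + 1/2 + 1 = 5/2.
So m(A \ H) = 8 - 5/2 = 11/2.

11/2


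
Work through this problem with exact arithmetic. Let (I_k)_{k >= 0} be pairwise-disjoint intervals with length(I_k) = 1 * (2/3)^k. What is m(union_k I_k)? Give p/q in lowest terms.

By countable additivity of the Lebesgue measure on pairwise disjoint measurable sets,
  m(union_{k >= 0} I_k) = sum_{k >= 0} m(I_k) = sum_{k >= 0} a * r^k,
  with a = 1 and r = 2/3.
Since 0 < r = 2/3 < 1, the geometric series converges:
  sum_{k >= 0} a * r^k = a / (1 - r).
  = 1 / (1 - 2/3)
  = 1 / (1/3)
  = 3.

3


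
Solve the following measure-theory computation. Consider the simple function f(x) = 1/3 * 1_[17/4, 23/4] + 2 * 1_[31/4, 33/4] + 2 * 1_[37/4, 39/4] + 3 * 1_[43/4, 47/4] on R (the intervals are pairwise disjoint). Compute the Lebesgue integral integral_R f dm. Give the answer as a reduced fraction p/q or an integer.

For a simple function f = sum_i c_i * 1_{A_i} with disjoint A_i,
  integral f dm = sum_i c_i * m(A_i).
Lengths of the A_i:
  m(A_1) = 23/4 - 17/4 = 3/2.
  m(A_2) = 33/4 - 31/4 = 1/2.
  m(A_3) = 39/4 - 37/4 = 1/2.
  m(A_4) = 47/4 - 43/4 = 1.
Contributions c_i * m(A_i):
  (1/3) * (3/2) = 1/2.
  (2) * (1/2) = 1.
  (2) * (1/2) = 1.
  (3) * (1) = 3.
Total: 1/2 + 1 + 1 + 3 = 11/2.

11/2


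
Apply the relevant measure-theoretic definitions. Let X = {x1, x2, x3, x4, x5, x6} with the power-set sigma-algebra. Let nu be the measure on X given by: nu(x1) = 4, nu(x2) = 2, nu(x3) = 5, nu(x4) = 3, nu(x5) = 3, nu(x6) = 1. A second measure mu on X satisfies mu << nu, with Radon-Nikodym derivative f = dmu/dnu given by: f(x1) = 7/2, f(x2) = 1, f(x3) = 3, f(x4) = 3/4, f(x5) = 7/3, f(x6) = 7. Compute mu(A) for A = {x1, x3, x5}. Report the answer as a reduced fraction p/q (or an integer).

By the defining property of the Radon-Nikodym derivative, for every measurable set A,
  mu(A) = integral_A f dnu.
Since nu is a discrete measure concentrated on the atoms of X, the integral over A reduces to the sum
  mu(A) = sum_{x in A} f(x) * nu({x}).
Computing each term:
  x1: f(x1) * nu(x1) = 7/2 * 4 = 14.
  x3: f(x3) * nu(x3) = 3 * 5 = 15.
  x5: f(x5) * nu(x5) = 7/3 * 3 = 7.
Summing: mu(A) = 14 + 15 + 7 = 36.

36


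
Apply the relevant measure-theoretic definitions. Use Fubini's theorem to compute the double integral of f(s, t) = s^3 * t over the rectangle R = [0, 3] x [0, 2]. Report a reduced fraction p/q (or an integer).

f(s, t) is a tensor product of a function of s and a function of t, and both factors are bounded continuous (hence Lebesgue integrable) on the rectangle, so Fubini's theorem applies:
  integral_R f d(m x m) = (integral_a1^b1 s^3 ds) * (integral_a2^b2 t dt).
Inner integral in s: integral_{0}^{3} s^3 ds = (3^4 - 0^4)/4
  = 81/4.
Inner integral in t: integral_{0}^{2} t dt = (2^2 - 0^2)/2
  = 2.
Product: (81/4) * (2) = 81/2.

81/2


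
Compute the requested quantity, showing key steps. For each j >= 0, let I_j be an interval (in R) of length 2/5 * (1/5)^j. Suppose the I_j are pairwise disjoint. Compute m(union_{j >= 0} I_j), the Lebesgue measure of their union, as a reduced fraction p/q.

By countable additivity of the Lebesgue measure on pairwise disjoint measurable sets,
  m(union_{j >= 0} I_j) = sum_{j >= 0} m(I_j) = sum_{j >= 0} a * r^j,
  with a = 2/5 and r = 1/5.
Since 0 < r = 1/5 < 1, the geometric series converges:
  sum_{j >= 0} a * r^j = a / (1 - r).
  = 2/5 / (1 - 1/5)
  = 2/5 / (4/5)
  = 1/2.

1/2


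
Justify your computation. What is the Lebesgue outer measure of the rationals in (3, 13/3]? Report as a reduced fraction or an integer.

Q cap (3, 13/3] is countable; list its elements as q_1, q_2, ... . Fix eps > 0 and cover the k-th point by an interval of length eps * 2^(-k). The cover has total length eps * sum_{k>=1} 2^(-k) = eps, so by definition of outer measure m*(Q cap (3, 13/3]) <= eps. Since eps was arbitrary and m* >= 0, the outer measure is 0.

0


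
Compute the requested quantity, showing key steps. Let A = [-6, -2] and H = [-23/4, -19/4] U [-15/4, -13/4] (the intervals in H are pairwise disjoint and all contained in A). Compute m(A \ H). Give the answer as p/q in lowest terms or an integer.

The ambient interval has length m(A) = -2 - (-6) = 4.
Since the holes are disjoint and sit inside A, by finite additivity
  m(H) = sum_i (b_i - a_i), and m(A \ H) = m(A) - m(H).
Computing the hole measures:
  m(H_1) = -19/4 - (-23/4) = 1.
  m(H_2) = -13/4 - (-15/4) = 1/2.
Summed: m(H) = 1 + 1/2 = 3/2.
So m(A \ H) = 4 - 3/2 = 5/2.

5/2


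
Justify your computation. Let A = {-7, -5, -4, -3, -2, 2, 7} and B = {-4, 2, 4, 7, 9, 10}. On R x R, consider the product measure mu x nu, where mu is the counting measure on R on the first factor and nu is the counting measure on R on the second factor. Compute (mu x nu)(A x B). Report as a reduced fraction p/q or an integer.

For a measurable rectangle A x B, the product measure satisfies
  (mu x nu)(A x B) = mu(A) * nu(B).
  mu(A) = 7.
  nu(B) = 6.
  (mu x nu)(A x B) = 7 * 6 = 42.

42


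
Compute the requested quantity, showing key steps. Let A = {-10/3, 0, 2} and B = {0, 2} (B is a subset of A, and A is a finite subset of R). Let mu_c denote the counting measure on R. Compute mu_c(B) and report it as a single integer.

Counting measure assigns mu_c(E) = |E| (number of elements) when E is finite.
B has 2 element(s), so mu_c(B) = 2.

2


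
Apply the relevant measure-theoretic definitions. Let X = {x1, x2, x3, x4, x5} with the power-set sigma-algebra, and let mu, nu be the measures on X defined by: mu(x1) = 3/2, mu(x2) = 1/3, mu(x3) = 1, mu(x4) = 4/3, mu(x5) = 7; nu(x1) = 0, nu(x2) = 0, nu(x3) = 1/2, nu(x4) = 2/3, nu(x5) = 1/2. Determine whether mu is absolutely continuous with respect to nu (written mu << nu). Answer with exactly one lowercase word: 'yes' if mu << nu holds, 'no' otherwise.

mu << nu means: every nu-null measurable set is also mu-null; equivalently, for every atom x, if nu({x}) = 0 then mu({x}) = 0.
Checking each atom:
  x1: nu = 0, mu = 3/2 > 0 -> violates mu << nu.
  x2: nu = 0, mu = 1/3 > 0 -> violates mu << nu.
  x3: nu = 1/2 > 0 -> no constraint.
  x4: nu = 2/3 > 0 -> no constraint.
  x5: nu = 1/2 > 0 -> no constraint.
The atom(s) x1, x2 violate the condition (nu = 0 but mu > 0). Therefore mu is NOT absolutely continuous w.r.t. nu.

no


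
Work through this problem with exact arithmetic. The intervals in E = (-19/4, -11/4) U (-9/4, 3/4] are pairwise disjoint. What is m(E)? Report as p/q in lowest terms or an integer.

For pairwise disjoint intervals, m(union_i I_i) = sum_i m(I_i),
and m is invariant under swapping open/closed endpoints (single points have measure 0).
So m(E) = sum_i (b_i - a_i).
  I_1 has length -11/4 - (-19/4) = 2.
  I_2 has length 3/4 - (-9/4) = 3.
Summing:
  m(E) = 2 + 3 = 5.

5


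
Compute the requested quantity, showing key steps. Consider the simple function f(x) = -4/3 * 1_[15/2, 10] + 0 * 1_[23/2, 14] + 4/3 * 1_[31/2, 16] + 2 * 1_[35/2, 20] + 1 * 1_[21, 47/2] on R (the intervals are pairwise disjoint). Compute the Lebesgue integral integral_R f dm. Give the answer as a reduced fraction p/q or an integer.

For a simple function f = sum_i c_i * 1_{A_i} with disjoint A_i,
  integral f dm = sum_i c_i * m(A_i).
Lengths of the A_i:
  m(A_1) = 10 - 15/2 = 5/2.
  m(A_2) = 14 - 23/2 = 5/2.
  m(A_3) = 16 - 31/2 = 1/2.
  m(A_4) = 20 - 35/2 = 5/2.
  m(A_5) = 47/2 - 21 = 5/2.
Contributions c_i * m(A_i):
  (-4/3) * (5/2) = -10/3.
  (0) * (5/2) = 0.
  (4/3) * (1/2) = 2/3.
  (2) * (5/2) = 5.
  (1) * (5/2) = 5/2.
Total: -10/3 + 0 + 2/3 + 5 + 5/2 = 29/6.

29/6


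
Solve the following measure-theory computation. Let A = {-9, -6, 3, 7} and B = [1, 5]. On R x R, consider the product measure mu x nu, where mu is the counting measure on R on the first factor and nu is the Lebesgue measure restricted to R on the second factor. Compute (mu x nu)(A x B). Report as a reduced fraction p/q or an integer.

For a measurable rectangle A x B, the product measure satisfies
  (mu x nu)(A x B) = mu(A) * nu(B).
  mu(A) = 4.
  nu(B) = 4.
  (mu x nu)(A x B) = 4 * 4 = 16.

16


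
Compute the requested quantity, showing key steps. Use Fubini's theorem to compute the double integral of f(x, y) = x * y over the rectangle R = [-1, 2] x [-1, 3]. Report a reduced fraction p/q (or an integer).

f(x, y) is a tensor product of a function of x and a function of y, and both factors are bounded continuous (hence Lebesgue integrable) on the rectangle, so Fubini's theorem applies:
  integral_R f d(m x m) = (integral_a1^b1 x dx) * (integral_a2^b2 y dy).
Inner integral in x: integral_{-1}^{2} x dx = (2^2 - (-1)^2)/2
  = 3/2.
Inner integral in y: integral_{-1}^{3} y dy = (3^2 - (-1)^2)/2
  = 4.
Product: (3/2) * (4) = 6.

6


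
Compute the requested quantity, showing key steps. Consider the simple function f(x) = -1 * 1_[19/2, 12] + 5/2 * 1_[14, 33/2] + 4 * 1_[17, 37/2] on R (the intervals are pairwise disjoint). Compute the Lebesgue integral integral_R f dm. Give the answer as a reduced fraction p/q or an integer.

For a simple function f = sum_i c_i * 1_{A_i} with disjoint A_i,
  integral f dm = sum_i c_i * m(A_i).
Lengths of the A_i:
  m(A_1) = 12 - 19/2 = 5/2.
  m(A_2) = 33/2 - 14 = 5/2.
  m(A_3) = 37/2 - 17 = 3/2.
Contributions c_i * m(A_i):
  (-1) * (5/2) = -5/2.
  (5/2) * (5/2) = 25/4.
  (4) * (3/2) = 6.
Total: -5/2 + 25/4 + 6 = 39/4.

39/4
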